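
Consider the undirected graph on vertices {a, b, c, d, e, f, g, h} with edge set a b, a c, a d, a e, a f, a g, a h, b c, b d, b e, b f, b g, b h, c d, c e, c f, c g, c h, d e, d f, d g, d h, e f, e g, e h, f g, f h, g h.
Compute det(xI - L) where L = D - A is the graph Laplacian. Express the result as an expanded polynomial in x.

Each diagonal entry of L is the vertex degree and each off-diagonal entry is -1 where an edge is present, 0 otherwise; in the order [a, b, c, d, e, f, g, h] the diagonal is [7, 7, 7, 7, 7, 7, 7, 7]. Computing det(xI - L) by cofactor expansion (or equivalently via sum-over-permutations) gives x^8 - 56x^7 + 1344x^6 - 17920x^5 + 143360x^4 - 688128x^3 + 1835008x^2 - 2097152x. The constant term is 0 because L is singular (the all-ones vector lies in its kernel). The eigenvalues sum to 56, which equals trace(L) = 2|E|. By the matrix-tree theorem the graph has (1/8) * product of the nonzero eigenvalues = 262144 spanning trees.

x^8 - 56x^7 + 1344x^6 - 17920x^5 + 143360x^4 - 688128x^3 + 1835008x^2 - 2097152x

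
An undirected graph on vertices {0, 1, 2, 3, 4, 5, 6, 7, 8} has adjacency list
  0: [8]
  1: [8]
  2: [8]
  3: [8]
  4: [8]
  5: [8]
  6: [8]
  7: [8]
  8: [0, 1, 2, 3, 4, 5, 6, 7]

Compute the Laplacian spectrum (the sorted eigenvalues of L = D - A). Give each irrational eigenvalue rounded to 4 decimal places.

[0, 1, 1, 1, 1, 1, 1, 1, 9]

With the vertex order [0, 1, 2, 3, 4, 5, 6, 7, 8], the degrees are [1, 1, 1, 1, 1, 1, 1, 1, 8], giving D = diag(1, 1, 1, 1, 1, 1, 1, 1, 8) and L = D - A. L is symmetric positive semidefinite, so every eigenvalue is real and nonnegative. The single zero eigenvalue shows the graph is connected. The eigenvalues sum to 16, which equals trace(L) = 2|E|.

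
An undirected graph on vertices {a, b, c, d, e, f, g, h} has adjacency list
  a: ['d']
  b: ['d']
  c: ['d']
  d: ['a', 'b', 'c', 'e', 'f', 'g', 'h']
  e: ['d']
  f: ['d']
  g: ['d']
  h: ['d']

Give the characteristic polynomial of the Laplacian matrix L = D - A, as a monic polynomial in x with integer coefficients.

x^8 - 14x^7 + 63x^6 - 140x^5 + 175x^4 - 126x^3 + 49x^2 - 8x

Each diagonal entry of L is the vertex degree and each off-diagonal entry is -1 where an edge is present, 0 otherwise; in the order [a, b, c, d, e, f, g, h] the diagonal is [1, 1, 1, 7, 1, 1, 1, 1]. L has integer entries, so p(x) = det(xI - L) has integer coefficients. Expanding the determinant yields x^8 - 14x^7 + 63x^6 - 140x^5 + 175x^4 - 126x^3 + 49x^2 - 8x. The coefficient of x^7 equals -trace(L) = -14, matching the sum of degrees. By the matrix-tree theorem the graph has (1/8) * product of the nonzero eigenvalues = 1 spanning tree.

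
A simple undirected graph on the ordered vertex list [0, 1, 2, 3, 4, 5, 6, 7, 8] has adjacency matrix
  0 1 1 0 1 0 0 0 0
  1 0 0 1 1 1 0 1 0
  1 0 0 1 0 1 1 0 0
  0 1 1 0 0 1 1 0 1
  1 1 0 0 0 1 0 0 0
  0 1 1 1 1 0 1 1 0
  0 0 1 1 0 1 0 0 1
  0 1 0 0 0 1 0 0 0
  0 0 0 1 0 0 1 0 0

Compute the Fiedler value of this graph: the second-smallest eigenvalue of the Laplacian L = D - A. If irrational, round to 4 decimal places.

1.2332

Reading degrees in the order [0, 1, 2, 3, 4, 5, 6, 7, 8] gives [3, 5, 4, 5, 3, 6, 4, 2, 2]; set D = diag(3, 5, 4, 5, 3, 6, 4, 2, 2) and form L = D - A. The smallest Laplacian eigenvalue is always 0. The next one, lambda_2 = 1.2332, measures how hard the graph is to disconnect: larger values mean better connectivity. There is one zero in the spectrum, matching the 1 component. The largest eigenvalue, 7.2497, is at most the vertex count 9.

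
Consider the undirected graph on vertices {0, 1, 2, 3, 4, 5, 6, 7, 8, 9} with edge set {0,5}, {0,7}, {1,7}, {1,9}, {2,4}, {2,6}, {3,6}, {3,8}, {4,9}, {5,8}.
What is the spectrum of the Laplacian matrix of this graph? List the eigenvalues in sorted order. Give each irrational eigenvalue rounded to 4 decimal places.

[0, 0.3820, 0.3820, 1.3820, 1.3820, 2.6180, 2.6180, 3.6180, 3.6180, 4]

Reading degrees in the order [0, 1, 2, 3, 4, 5, 6, 7, 8, 9] gives [2, 2, 2, 2, 2, 2, 2, 2, 2, 2]; set D = diag(2, 2, 2, 2, 2, 2, 2, 2, 2, 2) and form L = D - A. L is symmetric positive semidefinite, so every eigenvalue is real and nonnegative. The single zero eigenvalue shows the graph is connected. The eigenvalues sum to 20, which equals trace(L) = 2|E|.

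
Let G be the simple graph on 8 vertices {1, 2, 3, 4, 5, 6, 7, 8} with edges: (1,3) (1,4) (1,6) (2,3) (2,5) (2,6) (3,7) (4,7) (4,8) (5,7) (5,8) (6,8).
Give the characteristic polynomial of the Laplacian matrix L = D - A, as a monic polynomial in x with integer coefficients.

x^8 - 24x^7 + 240x^6 - 1296x^5 + 4080x^4 - 7488x^3 + 7424x^2 - 3072x

Each diagonal entry of L is the vertex degree and each off-diagonal entry is -1 where an edge is present, 0 otherwise; in the order [1, 2, 3, 4, 5, 6, 7, 8] the diagonal is [3, 3, 3, 3, 3, 3, 3, 3]. The eigenvalues of L are [0, 2, 2, 2, 4, 4, 4, 6]; the characteristic polynomial is the product of (x - lambda_i), which multiplies out to x^8 - 24x^7 + 240x^6 - 1296x^5 + 4080x^4 - 7488x^3 + 7424x^2 - 3072x. The constant term is 0 because L is singular (the all-ones vector lies in its kernel). By the matrix-tree theorem the graph has (1/8) * product of the nonzero eigenvalues = 384 spanning trees. There is one zero in the spectrum, matching the 1 component.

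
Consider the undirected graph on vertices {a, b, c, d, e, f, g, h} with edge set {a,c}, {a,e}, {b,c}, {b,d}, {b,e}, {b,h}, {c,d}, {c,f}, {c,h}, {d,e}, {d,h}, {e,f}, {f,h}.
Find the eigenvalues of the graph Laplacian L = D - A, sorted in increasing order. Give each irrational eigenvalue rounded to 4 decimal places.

[0, 0, 1.9035, 3, 3.8831, 5, 5.5089, 6.7045]

Reading degrees in the order [a, b, c, d, e, f, g, h] gives [2, 4, 5, 4, 4, 3, 0, 4]; set D = diag(2, 4, 5, 4, 4, 3, 0, 4) and form L = D - A. The multiplicity of 0 as a Laplacian eigenvalue equals the number of connected components. The 2 zero eigenvalues correspond to the 2 connected components.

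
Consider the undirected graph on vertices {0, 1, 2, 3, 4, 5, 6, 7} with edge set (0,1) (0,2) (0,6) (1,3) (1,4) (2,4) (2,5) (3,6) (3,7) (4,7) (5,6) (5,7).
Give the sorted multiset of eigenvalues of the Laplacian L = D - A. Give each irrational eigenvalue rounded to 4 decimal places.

[0, 2, 2, 2, 4, 4, 4, 6]

Reading degrees in the order [0, 1, 2, 3, 4, 5, 6, 7] gives [3, 3, 3, 3, 3, 3, 3, 3]; set D = diag(3, 3, 3, 3, 3, 3, 3, 3) and form L = D - A. L is symmetric positive semidefinite, so every eigenvalue is real and nonnegative. The single zero eigenvalue shows the graph is connected. There is one zero in the spectrum, matching the 1 component. By the matrix-tree theorem the graph has (1/8) * product of the nonzero eigenvalues = 384 spanning trees.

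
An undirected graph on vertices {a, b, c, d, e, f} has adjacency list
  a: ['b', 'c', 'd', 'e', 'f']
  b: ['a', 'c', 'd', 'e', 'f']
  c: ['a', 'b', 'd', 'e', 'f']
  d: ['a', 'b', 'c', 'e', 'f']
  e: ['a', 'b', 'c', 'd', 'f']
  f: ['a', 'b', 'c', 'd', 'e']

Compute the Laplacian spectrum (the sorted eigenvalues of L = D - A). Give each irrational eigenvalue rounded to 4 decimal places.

[0, 6, 6, 6, 6, 6]

Reading degrees in the order [a, b, c, d, e, f] gives [5, 5, 5, 5, 5, 5]; set D = diag(5, 5, 5, 5, 5, 5) and form L = D - A. Since every row of L sums to 0, the all-ones vector is in the kernel and 0 is an eigenvalue. The single zero eigenvalue shows the graph is connected. The largest eigenvalue, 6, is at most the vertex count 6.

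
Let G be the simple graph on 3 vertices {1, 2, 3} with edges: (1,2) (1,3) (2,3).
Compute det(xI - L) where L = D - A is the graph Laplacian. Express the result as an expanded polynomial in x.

x^3 - 6x^2 + 9x

Each diagonal entry of L is the vertex degree and each off-diagonal entry is -1 where an edge is present, 0 otherwise; in the order [1, 2, 3] the diagonal is [2, 2, 2]. The eigenvalues of L are [0, 3, 3]; the characteristic polynomial is the product of (x - lambda_i), which multiplies out to x^3 - 6x^2 + 9x. The coefficient of x^2 equals -trace(L) = -6, matching the sum of degrees. The largest eigenvalue, 3, is at most the vertex count 3. By the matrix-tree theorem the graph has (1/3) * product of the nonzero eigenvalues = 3 spanning trees.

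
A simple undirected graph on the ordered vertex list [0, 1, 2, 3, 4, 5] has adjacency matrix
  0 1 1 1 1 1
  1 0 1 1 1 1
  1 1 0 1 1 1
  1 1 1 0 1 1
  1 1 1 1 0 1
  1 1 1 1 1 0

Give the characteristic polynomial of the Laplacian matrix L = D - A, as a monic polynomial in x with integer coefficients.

x^6 - 30x^5 + 360x^4 - 2160x^3 + 6480x^2 - 7776x

Each diagonal entry of L is the vertex degree and each off-diagonal entry is -1 where an edge is present, 0 otherwise; in the order [0, 1, 2, 3, 4, 5] the diagonal is [5, 5, 5, 5, 5, 5]. Computing det(xI - L) by cofactor expansion (or equivalently via sum-over-permutations) gives x^6 - 30x^5 + 360x^4 - 2160x^3 + 6480x^2 - 7776x. Since p(0) = det(-L) = 0, x divides p(x). By the matrix-tree theorem the graph has (1/6) * product of the nonzero eigenvalues = 1296 spanning trees.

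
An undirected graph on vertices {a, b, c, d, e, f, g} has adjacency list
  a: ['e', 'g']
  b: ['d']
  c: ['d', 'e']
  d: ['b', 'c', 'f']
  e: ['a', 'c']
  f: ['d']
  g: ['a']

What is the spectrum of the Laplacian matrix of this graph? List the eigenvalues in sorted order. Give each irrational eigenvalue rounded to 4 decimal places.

Reading degrees in the order [a, b, c, d, e, f, g] gives [2, 1, 2, 3, 2, 1, 1]; set D = diag(2, 1, 2, 3, 2, 1, 1) and form L = D - A. L is symmetric positive semidefinite, so every eigenvalue is real and nonnegative. By the matrix-tree theorem the graph has (1/7) * product of the nonzero eigenvalues = 1 spanning tree.

[0, 0.2254, 1, 1, 2.1859, 3.3604, 4.2283]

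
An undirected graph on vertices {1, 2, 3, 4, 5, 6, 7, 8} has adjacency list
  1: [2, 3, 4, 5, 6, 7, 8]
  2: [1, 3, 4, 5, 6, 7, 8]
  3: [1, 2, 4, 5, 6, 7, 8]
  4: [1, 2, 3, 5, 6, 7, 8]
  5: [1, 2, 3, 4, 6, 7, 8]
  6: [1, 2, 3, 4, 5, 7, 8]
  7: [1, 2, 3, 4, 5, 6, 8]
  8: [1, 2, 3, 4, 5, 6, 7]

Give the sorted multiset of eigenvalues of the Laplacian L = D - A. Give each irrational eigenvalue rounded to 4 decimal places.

Reading degrees in the order [1, 2, 3, 4, 5, 6, 7, 8] gives [7, 7, 7, 7, 7, 7, 7, 7]; set D = diag(7, 7, 7, 7, 7, 7, 7, 7) and form L = D - A. L is symmetric positive semidefinite, so every eigenvalue is real and nonnegative. The single zero eigenvalue shows the graph is connected. The eigenvalues sum to 56, which equals trace(L) = 2|E|. There is one zero in the spectrum, matching the 1 component.

[0, 8, 8, 8, 8, 8, 8, 8]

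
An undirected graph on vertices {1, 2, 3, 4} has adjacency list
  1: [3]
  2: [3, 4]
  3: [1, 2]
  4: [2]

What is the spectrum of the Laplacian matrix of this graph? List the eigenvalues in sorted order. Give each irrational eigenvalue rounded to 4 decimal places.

Reading degrees in the order [1, 2, 3, 4] gives [1, 2, 2, 1]; set D = diag(1, 2, 2, 1) and form L = D - A. L is symmetric positive semidefinite, so every eigenvalue is real and nonnegative. The single zero eigenvalue shows the graph is connected.

[0, 0.5858, 2, 3.4142]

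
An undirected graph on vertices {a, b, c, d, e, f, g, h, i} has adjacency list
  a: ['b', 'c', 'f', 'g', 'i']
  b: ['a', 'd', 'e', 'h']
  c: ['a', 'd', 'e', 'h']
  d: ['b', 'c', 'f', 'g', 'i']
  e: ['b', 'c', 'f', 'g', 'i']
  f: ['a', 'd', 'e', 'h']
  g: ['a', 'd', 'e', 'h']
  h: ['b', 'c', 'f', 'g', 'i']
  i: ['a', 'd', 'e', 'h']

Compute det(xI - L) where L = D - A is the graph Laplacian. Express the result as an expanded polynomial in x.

x^9 - 40x^8 + 690x^7 - 6720x^6 + 40485x^5 - 154704x^4 + 366560x^3 - 492800x^2 + 288000x

With the vertex order [a, b, c, d, e, f, g, h, i], the degrees are [5, 4, 4, 5, 5, 4, 4, 5, 4], giving D = diag(5, 4, 4, 5, 5, 4, 4, 5, 4) and L = D - A. The eigenvalues of L are [0, 4, 4, 4, 4, 5, 5, 5, 9]; the characteristic polynomial is the product of (x - lambda_i), which multiplies out to x^9 - 40x^8 + 690x^7 - 6720x^6 + 40485x^5 - 154704x^4 + 366560x^3 - 492800x^2 + 288000x. The coefficient of x^8 equals -trace(L) = -40, matching the sum of degrees. By the matrix-tree theorem the graph has (1/9) * product of the nonzero eigenvalues = 32000 spanning trees. The eigenvalues sum to 40, which equals trace(L) = 2|E|.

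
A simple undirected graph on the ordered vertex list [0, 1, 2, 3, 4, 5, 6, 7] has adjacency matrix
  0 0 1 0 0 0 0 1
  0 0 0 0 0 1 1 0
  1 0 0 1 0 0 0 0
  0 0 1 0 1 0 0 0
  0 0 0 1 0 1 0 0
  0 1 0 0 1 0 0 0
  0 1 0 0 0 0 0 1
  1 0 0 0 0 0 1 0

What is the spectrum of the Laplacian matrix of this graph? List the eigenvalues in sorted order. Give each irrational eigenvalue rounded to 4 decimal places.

Reading degrees in the order [0, 1, 2, 3, 4, 5, 6, 7] gives [2, 2, 2, 2, 2, 2, 2, 2]; set D = diag(2, 2, 2, 2, 2, 2, 2, 2) and form L = D - A. Diagonalising L (or applying a numerical eigensolver to the 8x8 matrix) gives the spectrum above. The single zero eigenvalue shows the graph is connected.

[0, 0.5858, 0.5858, 2, 2, 3.4142, 3.4142, 4]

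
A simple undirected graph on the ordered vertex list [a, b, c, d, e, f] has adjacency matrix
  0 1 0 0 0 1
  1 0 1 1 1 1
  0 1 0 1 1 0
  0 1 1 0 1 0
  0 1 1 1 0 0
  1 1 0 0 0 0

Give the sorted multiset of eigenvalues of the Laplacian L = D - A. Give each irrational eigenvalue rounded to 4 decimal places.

Reading degrees in the order [a, b, c, d, e, f] gives [2, 5, 3, 3, 3, 2]; set D = diag(2, 5, 3, 3, 3, 2) and form L = D - A. Since every row of L sums to 0, the all-ones vector is in the kernel and 0 is an eigenvalue. The single zero eigenvalue shows the graph is connected. The largest eigenvalue, 6, is at most the vertex count 6. The eigenvalues sum to 18, which equals trace(L) = 2|E|.

[0, 1, 3, 4, 4, 6]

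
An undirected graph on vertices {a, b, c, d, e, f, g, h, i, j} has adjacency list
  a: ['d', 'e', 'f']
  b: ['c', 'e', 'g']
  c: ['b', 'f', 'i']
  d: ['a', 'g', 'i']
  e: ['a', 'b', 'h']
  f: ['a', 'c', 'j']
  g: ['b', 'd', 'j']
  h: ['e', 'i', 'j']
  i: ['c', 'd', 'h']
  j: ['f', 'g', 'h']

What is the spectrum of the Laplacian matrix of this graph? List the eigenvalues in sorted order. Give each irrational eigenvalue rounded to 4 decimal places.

[0, 2, 2, 2, 2, 2, 5, 5, 5, 5]

Each diagonal entry of L is the vertex degree and each off-diagonal entry is -1 where an edge is present, 0 otherwise; in the order [a, b, c, d, e, f, g, h, i, j] the diagonal is [3, 3, 3, 3, 3, 3, 3, 3, 3, 3]. Since every row of L sums to 0, the all-ones vector is in the kernel and 0 is an eigenvalue.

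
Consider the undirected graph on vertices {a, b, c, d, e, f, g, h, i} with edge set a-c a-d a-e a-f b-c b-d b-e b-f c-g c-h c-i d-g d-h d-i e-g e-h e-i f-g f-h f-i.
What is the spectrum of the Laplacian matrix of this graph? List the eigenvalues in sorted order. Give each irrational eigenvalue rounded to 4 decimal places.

Reading degrees in the order [a, b, c, d, e, f, g, h, i] gives [4, 4, 5, 5, 5, 5, 4, 4, 4]; set D = diag(4, 4, 5, 5, 5, 5, 4, 4, 4) and form L = D - A. Diagonalising L (or applying a numerical eigensolver to the 9x9 matrix) gives the spectrum above. There is one zero in the spectrum, matching the 1 component. The eigenvalues sum to 40, which equals trace(L) = 2|E|.

[0, 4, 4, 4, 4, 5, 5, 5, 9]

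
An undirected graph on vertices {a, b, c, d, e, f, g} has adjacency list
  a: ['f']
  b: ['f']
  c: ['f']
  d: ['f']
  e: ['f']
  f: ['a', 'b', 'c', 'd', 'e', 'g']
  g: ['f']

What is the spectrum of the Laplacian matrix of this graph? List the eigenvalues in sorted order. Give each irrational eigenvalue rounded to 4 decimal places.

[0, 1, 1, 1, 1, 1, 7]

Each diagonal entry of L is the vertex degree and each off-diagonal entry is -1 where an edge is present, 0 otherwise; in the order [a, b, c, d, e, f, g] the diagonal is [1, 1, 1, 1, 1, 6, 1]. The multiplicity of 0 as a Laplacian eigenvalue equals the number of connected components. The largest eigenvalue, 7, is at most the vertex count 7.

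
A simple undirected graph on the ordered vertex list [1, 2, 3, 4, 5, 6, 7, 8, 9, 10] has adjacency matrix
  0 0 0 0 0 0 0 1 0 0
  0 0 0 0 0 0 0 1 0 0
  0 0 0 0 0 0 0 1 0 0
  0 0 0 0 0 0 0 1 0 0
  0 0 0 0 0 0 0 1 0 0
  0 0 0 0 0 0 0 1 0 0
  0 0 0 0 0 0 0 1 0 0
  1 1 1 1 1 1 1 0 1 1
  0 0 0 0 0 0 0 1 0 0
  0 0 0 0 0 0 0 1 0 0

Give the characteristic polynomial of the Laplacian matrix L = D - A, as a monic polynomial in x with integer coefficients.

x^10 - 18x^9 + 108x^8 - 336x^7 + 630x^6 - 756x^5 + 588x^4 - 288x^3 + 81x^2 - 10x

With the vertex order [1, 2, 3, 4, 5, 6, 7, 8, 9, 10], the degrees are [1, 1, 1, 1, 1, 1, 1, 9, 1, 1], giving D = diag(1, 1, 1, 1, 1, 1, 1, 9, 1, 1) and L = D - A. L has integer entries, so p(x) = det(xI - L) has integer coefficients. Expanding the determinant yields x^10 - 18x^9 + 108x^8 - 336x^7 + 630x^6 - 756x^5 + 588x^4 - 288x^3 + 81x^2 - 10x. Since p(0) = det(-L) = 0, x divides p(x). The eigenvalues sum to 18, which equals trace(L) = 2|E|.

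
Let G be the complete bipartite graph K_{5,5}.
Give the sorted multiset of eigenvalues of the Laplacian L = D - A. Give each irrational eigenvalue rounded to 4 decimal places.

[0, 5, 5, 5, 5, 5, 5, 5, 5, 10]

The graph has 10 vertices and degree multiset [5, 5, 5, 5, 5, 5, 5, 5, 5, 5]; D is the diagonal matrix of degrees and L = D - A. The multiplicity of 0 as a Laplacian eigenvalue equals the number of connected components. There is one zero in the spectrum, matching the 1 component.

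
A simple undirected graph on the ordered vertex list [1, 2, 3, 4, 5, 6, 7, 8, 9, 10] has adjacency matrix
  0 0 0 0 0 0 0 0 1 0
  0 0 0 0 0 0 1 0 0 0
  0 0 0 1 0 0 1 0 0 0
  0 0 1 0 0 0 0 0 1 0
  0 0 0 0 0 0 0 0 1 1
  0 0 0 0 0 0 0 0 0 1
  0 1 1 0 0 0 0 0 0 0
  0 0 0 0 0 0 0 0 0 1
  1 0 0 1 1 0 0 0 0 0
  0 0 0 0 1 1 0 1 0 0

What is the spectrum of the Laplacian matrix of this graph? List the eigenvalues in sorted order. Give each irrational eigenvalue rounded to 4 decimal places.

Reading degrees in the order [1, 2, 3, 4, 5, 6, 7, 8, 9, 10] gives [1, 1, 2, 2, 2, 1, 2, 1, 3, 3]; set D = diag(1, 1, 2, 2, 2, 1, 2, 1, 3, 3) and form L = D - A. Diagonalising L (or applying a numerical eigensolver to the 10x10 matrix) gives the spectrum above. The single zero eigenvalue shows the graph is connected. The largest eigenvalue, 4.4944, is at most the vertex count 10. By the matrix-tree theorem the graph has (1/10) * product of the nonzero eigenvalues = 1 spanning tree.

[0, 0.1288, 0.3924, 1, 1, 1.5222, 2.2184, 3.3439, 3.9000, 4.4944]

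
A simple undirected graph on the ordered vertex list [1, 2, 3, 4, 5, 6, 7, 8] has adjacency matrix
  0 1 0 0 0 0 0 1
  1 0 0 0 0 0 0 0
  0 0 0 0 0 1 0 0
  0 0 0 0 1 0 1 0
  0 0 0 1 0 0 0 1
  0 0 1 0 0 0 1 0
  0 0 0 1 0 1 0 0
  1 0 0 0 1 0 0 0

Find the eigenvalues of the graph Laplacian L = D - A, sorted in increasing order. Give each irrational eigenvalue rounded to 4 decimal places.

[0, 0.1522, 0.5858, 1.2346, 2, 2.7654, 3.4142, 3.8478]

Reading degrees in the order [1, 2, 3, 4, 5, 6, 7, 8] gives [2, 1, 1, 2, 2, 2, 2, 2]; set D = diag(2, 1, 1, 2, 2, 2, 2, 2) and form L = D - A. L is symmetric positive semidefinite, so every eigenvalue is real and nonnegative. The single zero eigenvalue shows the graph is connected. The eigenvalues sum to 14, which equals trace(L) = 2|E|. The largest eigenvalue, 3.8478, is at most the vertex count 8.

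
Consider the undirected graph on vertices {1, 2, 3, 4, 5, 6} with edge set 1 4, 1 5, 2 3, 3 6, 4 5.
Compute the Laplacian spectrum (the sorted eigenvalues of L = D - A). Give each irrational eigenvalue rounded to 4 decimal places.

[0, 0, 1, 3, 3, 3]

With the vertex order [1, 2, 3, 4, 5, 6], the degrees are [2, 1, 2, 2, 2, 1], giving D = diag(2, 1, 2, 2, 2, 1) and L = D - A. L is symmetric positive semidefinite, so every eigenvalue is real and nonnegative. The 2 zero eigenvalues correspond to the 2 connected components. There are 2 zeros in the spectrum, matching the 2 components.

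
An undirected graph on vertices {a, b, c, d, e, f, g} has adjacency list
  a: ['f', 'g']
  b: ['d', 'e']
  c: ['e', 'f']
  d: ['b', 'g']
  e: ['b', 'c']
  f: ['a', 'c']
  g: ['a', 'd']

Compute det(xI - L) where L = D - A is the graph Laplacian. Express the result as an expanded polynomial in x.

Reading degrees in the order [a, b, c, d, e, f, g] gives [2, 2, 2, 2, 2, 2, 2]; set D = diag(2, 2, 2, 2, 2, 2, 2) and form L = D - A. Computing det(xI - L) by cofactor expansion (or equivalently via sum-over-permutations) gives x^7 - 14x^6 + 77x^5 - 210x^4 + 294x^3 - 196x^2 + 49x. The coefficient of x^6 equals -trace(L) = -14, matching the sum of degrees. The largest eigenvalue, 3.8019, is at most the vertex count 7. The eigenvalues sum to 14, which equals trace(L) = 2|E|.

x^7 - 14x^6 + 77x^5 - 210x^4 + 294x^3 - 196x^2 + 49x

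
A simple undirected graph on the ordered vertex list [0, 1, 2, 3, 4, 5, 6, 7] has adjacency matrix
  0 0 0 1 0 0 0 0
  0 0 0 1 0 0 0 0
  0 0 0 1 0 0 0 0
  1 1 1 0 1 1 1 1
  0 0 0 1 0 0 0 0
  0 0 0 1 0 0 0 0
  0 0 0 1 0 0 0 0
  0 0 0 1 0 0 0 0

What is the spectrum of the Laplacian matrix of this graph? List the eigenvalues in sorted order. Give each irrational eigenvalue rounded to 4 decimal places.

[0, 1, 1, 1, 1, 1, 1, 8]

With the vertex order [0, 1, 2, 3, 4, 5, 6, 7], the degrees are [1, 1, 1, 7, 1, 1, 1, 1], giving D = diag(1, 1, 1, 7, 1, 1, 1, 1) and L = D - A. Since every row of L sums to 0, the all-ones vector is in the kernel and 0 is an eigenvalue.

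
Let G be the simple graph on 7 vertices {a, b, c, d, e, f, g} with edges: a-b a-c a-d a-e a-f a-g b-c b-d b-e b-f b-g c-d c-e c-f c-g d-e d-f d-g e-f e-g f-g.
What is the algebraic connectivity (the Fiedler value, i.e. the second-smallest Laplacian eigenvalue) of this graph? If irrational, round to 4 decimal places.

7

Each diagonal entry of L is the vertex degree and each off-diagonal entry is -1 where an edge is present, 0 otherwise; in the order [a, b, c, d, e, f, g] the diagonal is [6, 6, 6, 6, 6, 6, 6]. Computing the eigenvalues of L and sorting gives [0, 7, 7, 7, 7, 7, 7]. The Fiedler value lambda_2 = 7 is strictly positive, so the graph is connected.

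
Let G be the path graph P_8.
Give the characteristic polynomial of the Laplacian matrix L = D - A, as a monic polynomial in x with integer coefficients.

x^8 - 14x^7 + 78x^6 - 220x^5 + 330x^4 - 252x^3 + 84x^2 - 8x

The graph has 8 vertices and degree multiset [2, 2, 2, 2, 2, 2, 1, 1]; D is the diagonal matrix of degrees and L = D - A. L has integer entries, so p(x) = det(xI - L) has integer coefficients. Expanding the determinant yields x^8 - 14x^7 + 78x^6 - 220x^5 + 330x^4 - 252x^3 + 84x^2 - 8x. The constant term is 0 because L is singular (the all-ones vector lies in its kernel). By the matrix-tree theorem the graph has (1/8) * product of the nonzero eigenvalues = 1 spanning tree. There is one zero in the spectrum, matching the 1 component.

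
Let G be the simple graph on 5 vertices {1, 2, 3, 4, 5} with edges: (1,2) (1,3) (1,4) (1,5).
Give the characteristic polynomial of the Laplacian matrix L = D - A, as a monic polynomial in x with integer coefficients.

Reading degrees in the order [1, 2, 3, 4, 5] gives [4, 1, 1, 1, 1]; set D = diag(4, 1, 1, 1, 1) and form L = D - A. L has integer entries, so p(x) = det(xI - L) has integer coefficients. Expanding the determinant yields x^5 - 8x^4 + 18x^3 - 16x^2 + 5x. Since p(0) = det(-L) = 0, x divides p(x). The largest eigenvalue, 5, is at most the vertex count 5. There is one zero in the spectrum, matching the 1 component.

x^5 - 8x^4 + 18x^3 - 16x^2 + 5x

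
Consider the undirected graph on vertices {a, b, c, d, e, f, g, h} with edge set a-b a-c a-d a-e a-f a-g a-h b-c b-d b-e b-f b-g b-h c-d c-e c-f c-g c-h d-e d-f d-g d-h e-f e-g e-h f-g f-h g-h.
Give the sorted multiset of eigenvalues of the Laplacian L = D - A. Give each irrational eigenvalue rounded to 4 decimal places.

Each diagonal entry of L is the vertex degree and each off-diagonal entry is -1 where an edge is present, 0 otherwise; in the order [a, b, c, d, e, f, g, h] the diagonal is [7, 7, 7, 7, 7, 7, 7, 7]. Since every row of L sums to 0, the all-ones vector is in the kernel and 0 is an eigenvalue. The single zero eigenvalue shows the graph is connected. There is one zero in the spectrum, matching the 1 component.

[0, 8, 8, 8, 8, 8, 8, 8]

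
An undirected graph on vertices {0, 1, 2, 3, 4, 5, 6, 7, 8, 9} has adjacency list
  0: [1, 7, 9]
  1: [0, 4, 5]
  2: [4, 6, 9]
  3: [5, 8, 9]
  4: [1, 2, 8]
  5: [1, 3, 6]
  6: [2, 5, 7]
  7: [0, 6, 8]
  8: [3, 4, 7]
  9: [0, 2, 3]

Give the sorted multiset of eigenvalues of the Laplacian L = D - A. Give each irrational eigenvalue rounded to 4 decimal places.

With the vertex order [0, 1, 2, 3, 4, 5, 6, 7, 8, 9], the degrees are [3, 3, 3, 3, 3, 3, 3, 3, 3, 3], giving D = diag(3, 3, 3, 3, 3, 3, 3, 3, 3, 3) and L = D - A. L is symmetric positive semidefinite, so every eigenvalue is real and nonnegative. The single zero eigenvalue shows the graph is connected. The largest eigenvalue, 5, is at most the vertex count 10. There is one zero in the spectrum, matching the 1 component.

[0, 2, 2, 2, 2, 2, 5, 5, 5, 5]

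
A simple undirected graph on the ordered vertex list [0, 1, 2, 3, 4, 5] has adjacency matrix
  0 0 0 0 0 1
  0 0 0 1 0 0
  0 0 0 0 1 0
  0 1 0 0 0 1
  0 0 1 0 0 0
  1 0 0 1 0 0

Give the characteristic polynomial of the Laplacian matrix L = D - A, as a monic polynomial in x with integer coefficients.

With the vertex order [0, 1, 2, 3, 4, 5], the degrees are [1, 1, 1, 2, 1, 2], giving D = diag(1, 1, 1, 2, 1, 2) and L = D - A. Computing det(xI - L) by cofactor expansion (or equivalently via sum-over-permutations) gives x^6 - 8x^5 + 22x^4 - 24x^3 + 8x^2. The constant term is 0 because L is singular (the all-ones vector lies in its kernel). The largest eigenvalue, 3.4142, is at most the vertex count 6. The eigenvalues sum to 8, which equals trace(L) = 2|E|.

x^6 - 8x^5 + 22x^4 - 24x^3 + 8x^2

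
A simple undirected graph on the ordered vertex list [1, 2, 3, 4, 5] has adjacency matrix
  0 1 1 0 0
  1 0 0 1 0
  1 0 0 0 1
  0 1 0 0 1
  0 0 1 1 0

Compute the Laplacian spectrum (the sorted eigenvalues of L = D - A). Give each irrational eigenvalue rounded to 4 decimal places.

[0, 1.3820, 1.3820, 3.6180, 3.6180]

With the vertex order [1, 2, 3, 4, 5], the degrees are [2, 2, 2, 2, 2], giving D = diag(2, 2, 2, 2, 2) and L = D - A. L is symmetric positive semidefinite, so every eigenvalue is real and nonnegative. The largest eigenvalue, 3.6180, is at most the vertex count 5. The eigenvalues sum to 10, which equals trace(L) = 2|E|.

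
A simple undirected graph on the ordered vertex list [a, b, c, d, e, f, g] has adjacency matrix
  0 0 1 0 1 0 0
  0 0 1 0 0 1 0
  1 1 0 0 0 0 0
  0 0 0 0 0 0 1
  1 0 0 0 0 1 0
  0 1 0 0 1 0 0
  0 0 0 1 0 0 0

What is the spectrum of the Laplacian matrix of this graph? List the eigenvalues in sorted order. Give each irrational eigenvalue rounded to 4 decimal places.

Reading degrees in the order [a, b, c, d, e, f, g] gives [2, 2, 2, 1, 2, 2, 1]; set D = diag(2, 2, 2, 1, 2, 2, 1) and form L = D - A. L is symmetric positive semidefinite, so every eigenvalue is real and nonnegative. The 2 zero eigenvalues correspond to the 2 connected components. The eigenvalues sum to 12, which equals trace(L) = 2|E|.

[0, 0, 1.3820, 1.3820, 2, 3.6180, 3.6180]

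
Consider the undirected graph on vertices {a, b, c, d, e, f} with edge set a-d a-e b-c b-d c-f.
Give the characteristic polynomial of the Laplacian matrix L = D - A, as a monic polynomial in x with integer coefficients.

x^6 - 10x^5 + 36x^4 - 56x^3 + 35x^2 - 6x

Each diagonal entry of L is the vertex degree and each off-diagonal entry is -1 where an edge is present, 0 otherwise; in the order [a, b, c, d, e, f] the diagonal is [2, 2, 2, 2, 1, 1]. L has integer entries, so p(x) = det(xI - L) has integer coefficients. Expanding the determinant yields x^6 - 10x^5 + 36x^4 - 56x^3 + 35x^2 - 6x. The coefficient of x^5 equals -trace(L) = -10, matching the sum of degrees. By the matrix-tree theorem the graph has (1/6) * product of the nonzero eigenvalues = 1 spanning tree. There is one zero in the spectrum, matching the 1 component.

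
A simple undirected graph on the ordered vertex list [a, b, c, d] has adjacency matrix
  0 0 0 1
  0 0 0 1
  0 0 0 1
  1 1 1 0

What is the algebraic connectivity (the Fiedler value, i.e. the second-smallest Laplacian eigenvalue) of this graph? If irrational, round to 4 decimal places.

Each diagonal entry of L is the vertex degree and each off-diagonal entry is -1 where an edge is present, 0 otherwise; in the order [a, b, c, d] the diagonal is [1, 1, 1, 3]. The smallest Laplacian eigenvalue is always 0. The next one, lambda_2 = 1, measures how hard the graph is to disconnect: larger values mean better connectivity. The eigenvalues sum to 6, which equals trace(L) = 2|E|.

1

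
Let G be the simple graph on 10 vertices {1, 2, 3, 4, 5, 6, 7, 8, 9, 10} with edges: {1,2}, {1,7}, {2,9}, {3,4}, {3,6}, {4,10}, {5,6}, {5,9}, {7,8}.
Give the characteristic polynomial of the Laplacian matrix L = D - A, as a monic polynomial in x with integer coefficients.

x^10 - 18x^9 + 136x^8 - 560x^7 + 1365x^6 - 2002x^5 + 1716x^4 - 792x^3 + 165x^2 - 10x

With the vertex order [1, 2, 3, 4, 5, 6, 7, 8, 9, 10], the degrees are [2, 2, 2, 2, 2, 2, 2, 1, 2, 1], giving D = diag(2, 2, 2, 2, 2, 2, 2, 1, 2, 1) and L = D - A. Computing det(xI - L) by cofactor expansion (or equivalently via sum-over-permutations) gives x^10 - 18x^9 + 136x^8 - 560x^7 + 1365x^6 - 2002x^5 + 1716x^4 - 792x^3 + 165x^2 - 10x. Since p(0) = det(-L) = 0, x divides p(x). There is one zero in the spectrum, matching the 1 component.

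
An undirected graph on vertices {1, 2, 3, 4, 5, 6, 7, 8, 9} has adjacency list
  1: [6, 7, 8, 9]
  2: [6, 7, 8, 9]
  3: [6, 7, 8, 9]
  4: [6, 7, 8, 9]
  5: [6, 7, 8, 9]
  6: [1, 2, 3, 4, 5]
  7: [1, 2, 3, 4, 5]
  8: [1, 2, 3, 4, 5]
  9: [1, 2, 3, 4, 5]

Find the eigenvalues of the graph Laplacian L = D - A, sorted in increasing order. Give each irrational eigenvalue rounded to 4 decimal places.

With the vertex order [1, 2, 3, 4, 5, 6, 7, 8, 9], the degrees are [4, 4, 4, 4, 4, 5, 5, 5, 5], giving D = diag(4, 4, 4, 4, 4, 5, 5, 5, 5) and L = D - A. The multiplicity of 0 as a Laplacian eigenvalue equals the number of connected components. The single zero eigenvalue shows the graph is connected. The largest eigenvalue, 9, is at most the vertex count 9.

[0, 4, 4, 4, 4, 5, 5, 5, 9]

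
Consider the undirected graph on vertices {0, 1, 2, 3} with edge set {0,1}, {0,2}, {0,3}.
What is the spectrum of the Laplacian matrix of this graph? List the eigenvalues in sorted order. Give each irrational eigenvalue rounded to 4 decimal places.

Each diagonal entry of L is the vertex degree and each off-diagonal entry is -1 where an edge is present, 0 otherwise; in the order [0, 1, 2, 3] the diagonal is [3, 1, 1, 1]. Since every row of L sums to 0, the all-ones vector is in the kernel and 0 is an eigenvalue. The single zero eigenvalue shows the graph is connected. There is one zero in the spectrum, matching the 1 component. The eigenvalues sum to 6, which equals trace(L) = 2|E|.

[0, 1, 1, 4]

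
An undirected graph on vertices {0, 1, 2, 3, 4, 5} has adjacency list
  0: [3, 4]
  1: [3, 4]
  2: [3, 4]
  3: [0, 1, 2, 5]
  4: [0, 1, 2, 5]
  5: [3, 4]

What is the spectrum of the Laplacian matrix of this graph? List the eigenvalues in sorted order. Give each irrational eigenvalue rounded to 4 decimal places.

[0, 2, 2, 2, 4, 6]

Each diagonal entry of L is the vertex degree and each off-diagonal entry is -1 where an edge is present, 0 otherwise; in the order [0, 1, 2, 3, 4, 5] the diagonal is [2, 2, 2, 4, 4, 2]. L is symmetric positive semidefinite, so every eigenvalue is real and nonnegative. The largest eigenvalue, 6, is at most the vertex count 6. There is one zero in the spectrum, matching the 1 component.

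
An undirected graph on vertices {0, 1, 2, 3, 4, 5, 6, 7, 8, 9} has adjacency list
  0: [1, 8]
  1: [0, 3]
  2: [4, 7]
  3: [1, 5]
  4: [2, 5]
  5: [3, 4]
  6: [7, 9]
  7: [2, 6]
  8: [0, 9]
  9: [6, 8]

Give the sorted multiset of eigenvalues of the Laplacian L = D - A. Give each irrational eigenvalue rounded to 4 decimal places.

Reading degrees in the order [0, 1, 2, 3, 4, 5, 6, 7, 8, 9] gives [2, 2, 2, 2, 2, 2, 2, 2, 2, 2]; set D = diag(2, 2, 2, 2, 2, 2, 2, 2, 2, 2) and form L = D - A. The multiplicity of 0 as a Laplacian eigenvalue equals the number of connected components. There is one zero in the spectrum, matching the 1 component.

[0, 0.3820, 0.3820, 1.3820, 1.3820, 2.6180, 2.6180, 3.6180, 3.6180, 4]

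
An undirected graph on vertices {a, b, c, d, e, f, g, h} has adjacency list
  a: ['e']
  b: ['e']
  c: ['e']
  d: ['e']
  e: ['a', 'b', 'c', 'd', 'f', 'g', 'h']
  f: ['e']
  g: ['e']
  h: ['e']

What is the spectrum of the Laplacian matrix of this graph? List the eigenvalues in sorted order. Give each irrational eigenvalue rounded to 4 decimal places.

[0, 1, 1, 1, 1, 1, 1, 8]

With the vertex order [a, b, c, d, e, f, g, h], the degrees are [1, 1, 1, 1, 7, 1, 1, 1], giving D = diag(1, 1, 1, 1, 7, 1, 1, 1) and L = D - A. L is symmetric positive semidefinite, so every eigenvalue is real and nonnegative. There is one zero in the spectrum, matching the 1 component.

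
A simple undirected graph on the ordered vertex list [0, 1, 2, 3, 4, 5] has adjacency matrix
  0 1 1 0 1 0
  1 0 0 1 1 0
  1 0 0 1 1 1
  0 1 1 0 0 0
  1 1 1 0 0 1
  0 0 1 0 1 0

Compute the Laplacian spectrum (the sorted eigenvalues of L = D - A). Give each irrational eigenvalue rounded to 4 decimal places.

Each diagonal entry of L is the vertex degree and each off-diagonal entry is -1 where an edge is present, 0 otherwise; in the order [0, 1, 2, 3, 4, 5] the diagonal is [3, 3, 4, 2, 4, 2]. Since every row of L sums to 0, the all-ones vector is in the kernel and 0 is an eigenvalue. The single zero eigenvalue shows the graph is connected. The largest eigenvalue, 5.5869, is at most the vertex count 6.

[0, 1.6072, 2.3023, 3.6405, 4.8631, 5.5869]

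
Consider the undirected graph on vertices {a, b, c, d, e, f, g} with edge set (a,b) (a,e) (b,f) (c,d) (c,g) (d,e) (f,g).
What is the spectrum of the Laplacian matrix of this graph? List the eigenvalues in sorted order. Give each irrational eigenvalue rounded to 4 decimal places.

[0, 0.7530, 0.7530, 2.4450, 2.4450, 3.8019, 3.8019]

Each diagonal entry of L is the vertex degree and each off-diagonal entry is -1 where an edge is present, 0 otherwise; in the order [a, b, c, d, e, f, g] the diagonal is [2, 2, 2, 2, 2, 2, 2]. Diagonalising L (or applying a numerical eigensolver to the 7x7 matrix) gives the spectrum above.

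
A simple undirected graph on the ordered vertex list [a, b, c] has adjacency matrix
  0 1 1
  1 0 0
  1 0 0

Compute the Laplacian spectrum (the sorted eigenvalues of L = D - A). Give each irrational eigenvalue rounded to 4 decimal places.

[0, 1, 3]

Each diagonal entry of L is the vertex degree and each off-diagonal entry is -1 where an edge is present, 0 otherwise; in the order [a, b, c] the diagonal is [2, 1, 1]. L is symmetric positive semidefinite, so every eigenvalue is real and nonnegative. The single zero eigenvalue shows the graph is connected. By the matrix-tree theorem the graph has (1/3) * product of the nonzero eigenvalues = 1 spanning tree. The eigenvalues sum to 4, which equals trace(L) = 2|E|.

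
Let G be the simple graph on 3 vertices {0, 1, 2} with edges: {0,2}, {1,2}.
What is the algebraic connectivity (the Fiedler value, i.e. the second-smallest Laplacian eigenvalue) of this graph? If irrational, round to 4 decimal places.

Reading degrees in the order [0, 1, 2] gives [1, 1, 2]; set D = diag(1, 1, 2) and form L = D - A. Computing the eigenvalues of L and sorting gives [0, 1, 3]. The Fiedler value lambda_2 = 1 is strictly positive, so the graph is connected. The largest eigenvalue, 3, is at most the vertex count 3.

1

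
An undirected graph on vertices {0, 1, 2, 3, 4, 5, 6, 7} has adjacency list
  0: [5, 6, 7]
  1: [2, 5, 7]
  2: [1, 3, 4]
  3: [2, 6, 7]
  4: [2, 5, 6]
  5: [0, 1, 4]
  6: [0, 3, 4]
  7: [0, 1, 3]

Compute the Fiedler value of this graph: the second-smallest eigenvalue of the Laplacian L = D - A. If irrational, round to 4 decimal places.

2

Each diagonal entry of L is the vertex degree and each off-diagonal entry is -1 where an edge is present, 0 otherwise; in the order [0, 1, 2, 3, 4, 5, 6, 7] the diagonal is [3, 3, 3, 3, 3, 3, 3, 3]. The smallest Laplacian eigenvalue is always 0. The next one, lambda_2 = 2, measures how hard the graph is to disconnect: larger values mean better connectivity.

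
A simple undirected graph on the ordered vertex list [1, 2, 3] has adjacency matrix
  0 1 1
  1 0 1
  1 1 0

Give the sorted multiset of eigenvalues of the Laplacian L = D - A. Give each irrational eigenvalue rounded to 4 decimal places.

Reading degrees in the order [1, 2, 3] gives [2, 2, 2]; set D = diag(2, 2, 2) and form L = D - A. L is symmetric positive semidefinite, so every eigenvalue is real and nonnegative. The single zero eigenvalue shows the graph is connected. The eigenvalues sum to 6, which equals trace(L) = 2|E|.

[0, 3, 3]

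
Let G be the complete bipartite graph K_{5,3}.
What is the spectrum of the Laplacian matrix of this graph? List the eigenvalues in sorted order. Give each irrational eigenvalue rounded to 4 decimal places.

[0, 3, 3, 3, 3, 5, 5, 8]

The graph has 8 vertices and degree multiset [5, 5, 5, 3, 3, 3, 3, 3]; D is the diagonal matrix of degrees and L = D - A. Since every row of L sums to 0, the all-ones vector is in the kernel and 0 is an eigenvalue. The single zero eigenvalue shows the graph is connected.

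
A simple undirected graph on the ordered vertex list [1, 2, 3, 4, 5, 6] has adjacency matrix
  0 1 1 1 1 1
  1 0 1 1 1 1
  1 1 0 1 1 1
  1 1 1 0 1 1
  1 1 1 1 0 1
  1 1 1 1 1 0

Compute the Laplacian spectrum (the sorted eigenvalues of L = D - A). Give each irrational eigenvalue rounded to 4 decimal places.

[0, 6, 6, 6, 6, 6]

Reading degrees in the order [1, 2, 3, 4, 5, 6] gives [5, 5, 5, 5, 5, 5]; set D = diag(5, 5, 5, 5, 5, 5) and form L = D - A. L is symmetric positive semidefinite, so every eigenvalue is real and nonnegative. The single zero eigenvalue shows the graph is connected. By the matrix-tree theorem the graph has (1/6) * product of the nonzero eigenvalues = 1296 spanning trees.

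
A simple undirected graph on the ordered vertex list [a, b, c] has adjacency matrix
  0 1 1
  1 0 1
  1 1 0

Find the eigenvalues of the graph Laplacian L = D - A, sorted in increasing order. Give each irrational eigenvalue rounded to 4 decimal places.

With the vertex order [a, b, c], the degrees are [2, 2, 2], giving D = diag(2, 2, 2) and L = D - A. L is symmetric positive semidefinite, so every eigenvalue is real and nonnegative. The single zero eigenvalue shows the graph is connected. By the matrix-tree theorem the graph has (1/3) * product of the nonzero eigenvalues = 3 spanning trees.

[0, 3, 3]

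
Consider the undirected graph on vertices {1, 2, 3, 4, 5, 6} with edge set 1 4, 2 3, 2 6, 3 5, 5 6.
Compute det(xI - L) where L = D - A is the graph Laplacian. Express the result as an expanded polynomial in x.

x^6 - 10x^5 + 36x^4 - 56x^3 + 32x^2

With the vertex order [1, 2, 3, 4, 5, 6], the degrees are [1, 2, 2, 1, 2, 2], giving D = diag(1, 2, 2, 1, 2, 2) and L = D - A. Computing det(xI - L) by cofactor expansion (or equivalently via sum-over-permutations) gives x^6 - 10x^5 + 36x^4 - 56x^3 + 32x^2. The constant term is 0 because L is singular (the all-ones vector lies in its kernel). The eigenvalues sum to 10, which equals trace(L) = 2|E|.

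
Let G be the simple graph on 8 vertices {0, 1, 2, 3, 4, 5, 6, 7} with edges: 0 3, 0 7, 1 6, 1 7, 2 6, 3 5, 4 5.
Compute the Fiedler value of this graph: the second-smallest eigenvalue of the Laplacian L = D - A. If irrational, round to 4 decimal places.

0.1522

Reading degrees in the order [0, 1, 2, 3, 4, 5, 6, 7] gives [2, 2, 1, 2, 1, 2, 2, 2]; set D = diag(2, 2, 1, 2, 1, 2, 2, 2) and form L = D - A. The sorted Laplacian eigenvalues are [0, 0.1522, 0.5858, 1.2346, 2, 2.7654, 3.4142, 3.8478]; the algebraic connectivity is the second entry, 0.1522. By the matrix-tree theorem the graph has (1/8) * product of the nonzero eigenvalues = 1 spanning tree. There is one zero in the spectrum, matching the 1 component.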